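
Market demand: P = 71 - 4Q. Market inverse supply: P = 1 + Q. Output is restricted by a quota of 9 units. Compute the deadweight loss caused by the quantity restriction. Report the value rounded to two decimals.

62.50

Without the quota, 71 - 4Q = 1 + Q gives Q* = 14.
At Q = 9 the demand price is 71 - 4(9) = 35 and the supply price is 1 + (9) = 10.
Deadweight loss is the triangle between the curves from 9 to 14: (1/2)(35 - 10)(14 - 9) = 62.5.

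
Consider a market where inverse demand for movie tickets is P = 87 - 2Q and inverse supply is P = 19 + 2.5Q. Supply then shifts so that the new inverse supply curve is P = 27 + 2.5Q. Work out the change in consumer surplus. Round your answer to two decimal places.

Initial equilibrium: Q_0 = 15.1111, P_0 = 56.7778; CS_0 = (1/2)(15.1111)(30.2222) = 228.3457, PS_0 = (1/2)(15.1111)(37.7778) = 285.4321.
New equilibrium: 87 - 2Q = 27 + 2.5Q gives Q_1 = 13.3333, P_1 = 60.3333; CS_1 = 177.7778, PS_1 = 222.2222.
Change in consumer surplus = 177.7778 - 228.3457 = -50.5679.

-50.57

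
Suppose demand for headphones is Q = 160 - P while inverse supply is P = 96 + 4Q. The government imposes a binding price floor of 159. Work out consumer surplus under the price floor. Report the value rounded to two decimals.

0.50

Rewriting demand in inverse form: P = 160 - Q.
Free-market equilibrium: 160 - Q = 96 + 4Q gives Q* = 12.8, P* = 147.2.
At the floor price 159, quantity demanded is (160 - 159)/1 = 1; demand is the short side, so Q = 1 trades at P = 159.
CS is the triangle under demand above 159: (1/2)(1)(160 - 159) = 0.5.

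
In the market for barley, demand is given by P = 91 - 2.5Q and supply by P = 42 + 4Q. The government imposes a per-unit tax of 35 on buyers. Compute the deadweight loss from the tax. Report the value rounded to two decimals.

Without the tax, 91 - 2.5Q = 42 + 4Q so Q* = 7.5385 and P* = 72.1538.
With the tax, buyers' net willingness to pay falls by 35: (91 - 35) - 2.5Q = 42 + 4Q, so Q_t = 2.1538. Buyers pay P_b = 85.6154; sellers receive P_s = P_b - 35 = 50.6154.
Deadweight loss is the triangle between the curves from Q_t to Q*: (1/2)(7.5385 - 2.1538)(35) = 94.2308.

94.23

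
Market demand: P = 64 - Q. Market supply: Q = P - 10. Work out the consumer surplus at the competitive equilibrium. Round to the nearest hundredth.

364.50

Rewriting supply in inverse form: P = 10 + Q.
Equilibrium: 64 - Q = 10 + Q, so Q* = 27 and P* = 37.
Consumer surplus is the triangle under demand above P*: (1/2)(27)(64 - 37) = (1/2)(27)(27) = 364.5.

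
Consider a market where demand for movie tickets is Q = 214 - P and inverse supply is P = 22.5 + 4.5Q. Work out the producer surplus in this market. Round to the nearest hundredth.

Rewriting demand in inverse form: P = 214 - Q.
Setting demand equal to supply, 191.5 = 5.5Q, so Q* = 34.8182 and P* = 179.1818.
PS is the area between P* and the supply curve from 0 to Q*: (1/2)(34.8182)(156.6818) = 2727.688.

2727.69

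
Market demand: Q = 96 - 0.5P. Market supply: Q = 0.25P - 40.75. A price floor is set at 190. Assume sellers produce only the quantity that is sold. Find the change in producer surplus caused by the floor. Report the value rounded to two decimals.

Rewriting demand in inverse form: P = 192 - 2Q.
Rewriting supply in inverse form: P = 163 + 4Q.
Free-market equilibrium: 192 - 2Q = 163 + 4Q gives Q* = 4.8333, P* = 182.3333.
At P = 190, buyers demand (192 - 190)/2 = 1 while sellers would supply more, so the quantity traded is 1 at price 190.
PS goes from (1/2)(4.8333)(19.3333) = 46.7222 to 25 (computed as (190 - 163)(1) - (1/2)(4)(1)^2), a change of -21.7222.

-21.72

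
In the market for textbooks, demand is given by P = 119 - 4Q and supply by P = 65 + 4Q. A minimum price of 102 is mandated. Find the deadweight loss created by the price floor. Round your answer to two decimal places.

Without the control, 119 - 4Q = 65 + 4Q so Q* = 6.75 and P* = 92.
At the floor price 102, quantity demanded is (119 - 102)/4 = 4.25; demand is the short side, so Q = 4.25 trades at P = 102.
At Q = 4.25 the demand price is 102 and the supply price is 82. Deadweight loss is the triangle between the curves from 4.25 to 6.75: (1/2)(102 - 82)(6.75 - 4.25) = 25.

25.00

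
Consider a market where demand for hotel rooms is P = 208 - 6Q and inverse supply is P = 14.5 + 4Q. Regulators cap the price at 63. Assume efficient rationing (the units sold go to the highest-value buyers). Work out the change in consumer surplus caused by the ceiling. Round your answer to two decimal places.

Without the control, 208 - 6Q = 14.5 + 4Q so Q* = 19.35 and P* = 91.9.
At P = 63, sellers supply (63 - 14.5)/4 = 12.125 while buyers want more, so the quantity traded is 12.125 at price 63.
CS goes from (1/2)(19.35)(116.1) = 1123.2675 to 1317.0781 (computed as (208 - 63)(12.125) - (1/2)(6)(12.125)^2), a change of 193.8106.

193.81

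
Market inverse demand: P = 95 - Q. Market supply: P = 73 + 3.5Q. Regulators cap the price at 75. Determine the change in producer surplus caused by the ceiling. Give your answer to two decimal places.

Free-market equilibrium: 95 - Q = 73 + 3.5Q gives Q* = 4.8889, P* = 90.1111.
At the ceiling price 75, quantity supplied is (75 - 73)/3.5 = 0.5714; supply is the short side, so Q = 0.5714 trades at P = 75.
PS goes from (1/2)(4.8889)(17.1111) = 41.8272 to 0.5714 (computed as (75 - 73)(0.5714) - (1/2)(3.5)(0.5714)^2), a change of -41.2557.

-41.26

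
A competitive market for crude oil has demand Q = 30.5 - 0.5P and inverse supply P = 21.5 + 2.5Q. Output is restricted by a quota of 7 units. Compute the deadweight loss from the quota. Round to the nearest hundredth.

Rewriting demand in inverse form: P = 61 - 2Q.
Unrestricted equilibrium: Q* = (61 - 21.5)/(2 + 2.5) = 8.7778.
At Q = 7 the demand price is 61 - 2(7) = 47 and the supply price is 21.5 + 2.5(7) = 39.
Deadweight loss is the triangle between the curves from 7 to 8.7778: (1/2)(47 - 39)(8.7778 - 7) = 7.1111.

7.11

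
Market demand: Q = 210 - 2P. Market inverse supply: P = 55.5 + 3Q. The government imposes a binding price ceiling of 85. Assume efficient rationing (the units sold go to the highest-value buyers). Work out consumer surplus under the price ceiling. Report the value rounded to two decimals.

Rewriting demand in inverse form: P = 105 - 0.5Q.
Without the control, 105 - 0.5Q = 55.5 + 3Q so Q* = 14.1429 and P* = 97.9286.
At the ceiling price 85, quantity supplied is (85 - 55.5)/3 = 9.8333; supply is the short side, so Q = 9.8333 trades at P = 85.
The demand price at Q = 9.8333 is 100.0833. CS is the trapezoid between demand and 85 over [0, 9.8333]: (1/2)[(105 - 85) + (100.0833 - 85)](9.8333) = 172.4931.

172.49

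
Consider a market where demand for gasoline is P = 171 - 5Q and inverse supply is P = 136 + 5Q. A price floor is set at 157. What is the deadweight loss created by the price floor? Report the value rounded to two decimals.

2.45

Free-market equilibrium: 171 - 5Q = 136 + 5Q gives Q* = 3.5, P* = 153.5.
At the floor price 157, quantity demanded is (171 - 157)/5 = 2.8; demand is the short side, so Q = 2.8 trades at P = 157.
The lost-trades triangle has base Q* - 2.8 = 0.7 and height equal to the gap between the curves at Q = 2.8, which is 157 - 150 = 7. DWL = (1/2)(0.7)(7) = 2.45.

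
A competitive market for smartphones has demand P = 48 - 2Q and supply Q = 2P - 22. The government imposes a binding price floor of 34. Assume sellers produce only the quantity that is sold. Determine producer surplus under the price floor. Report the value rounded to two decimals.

148.75

Rewriting supply in inverse form: P = 11 + 0.5Q.
Without the control, 48 - 2Q = 11 + 0.5Q so Q* = 14.8 and P* = 18.4.
At the floor price 34, quantity demanded is (48 - 34)/2 = 7; demand is the short side, so Q = 7 trades at P = 34.
The supply price at Q = 7 is 14.5. PS is the trapezoid between 34 and supply over [0, 7]: (1/2)[(34 - 11) + (34 - 14.5)](7) = 148.75.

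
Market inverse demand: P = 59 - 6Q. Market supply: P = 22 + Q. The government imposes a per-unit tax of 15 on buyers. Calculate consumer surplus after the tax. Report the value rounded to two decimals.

Without the tax, 59 - 6Q = 22 + Q so Q* = 5.2857 and P* = 27.2857.
A tax on buyers shifts demand down by 15: (59 - 15) - 6Q = 22 + Q, so Q_t = 3.1429. Buyers pay P_b = 40.1429; sellers receive P_s = P_b - 15 = 25.1429.
Consumer surplus is the triangle under demand above P_b: (1/2)(3.1429)(59 - 40.1429) = 29.6327.

29.63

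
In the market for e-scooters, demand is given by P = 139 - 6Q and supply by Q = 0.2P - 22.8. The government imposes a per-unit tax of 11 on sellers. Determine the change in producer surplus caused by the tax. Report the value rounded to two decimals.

Rewriting supply in inverse form: P = 114 + 5Q.
Pre-tax equilibrium: 139 - 6Q = 114 + 5Q gives Q* = 2.2727, P* = 125.3636.
With the tax, sellers need 11 more per unit: 139 - 6Q = 114 + 5Q + 11, so Q_t = 1.2727. Buyers pay P_b = 131.3636; sellers receive P_s = P_b - 11 = 120.3636.
Producers lose the trapezoid between P_s and P* out to Q_t plus the triangle from Q_t to Q*: change in PS = 4.0496 - 12.9132 = -8.8636.

-8.86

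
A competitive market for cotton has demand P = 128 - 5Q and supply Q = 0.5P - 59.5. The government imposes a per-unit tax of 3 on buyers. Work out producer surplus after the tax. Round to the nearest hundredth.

0.73

Rewriting supply in inverse form: P = 119 + 2Q.
Without the tax, 128 - 5Q = 119 + 2Q so Q* = 1.2857 and P* = 121.5714.
With the tax, buyers' net willingness to pay falls by 3: (128 - 3) - 5Q = 119 + 2Q, so Q_t = 0.8571. Buyers pay P_b = 123.7143; sellers receive P_s = P_b - 3 = 120.7143.
PS = (1/2)(Q_t)(P_s - 119) = (1/2)(0.8571)(1.7143) = 0.7347.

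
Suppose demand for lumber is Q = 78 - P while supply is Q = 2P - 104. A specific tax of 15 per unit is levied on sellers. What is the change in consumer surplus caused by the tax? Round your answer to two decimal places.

-123.33

Rewriting demand in inverse form: P = 78 - Q.
Rewriting supply in inverse form: P = 52 + 0.5Q.
Without the tax, 78 - Q = 52 + 0.5Q so Q* = 17.3333 and P* = 60.6667.
With the tax, sellers need 15 more per unit: 78 - Q = 52 + 0.5Q + 15, so Q_t = 7.3333. Buyers pay P_b = 70.6667; sellers receive P_s = P_b - 15 = 55.6667.
Consumers lose the trapezoid between P* and P_b out to Q_t plus the triangle from Q_t to Q*: change in CS = 26.8889 - 150.2222 = -123.3333.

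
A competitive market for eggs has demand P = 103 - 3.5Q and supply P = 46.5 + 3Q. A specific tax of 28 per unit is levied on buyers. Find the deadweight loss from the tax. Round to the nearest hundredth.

Without the tax, 103 - 3.5Q = 46.5 + 3Q so Q* = 8.6923 and P* = 72.5769.
A tax on buyers shifts demand down by 28: (103 - 28) - 3.5Q = 46.5 + 3Q, so Q_t = 4.3846. Buyers pay P_b = 87.6538; sellers receive P_s = P_b - 28 = 59.6538.
Deadweight loss is the triangle between the curves from Q_t to Q*: (1/2)(8.6923 - 4.3846)(28) = 60.3077.

60.31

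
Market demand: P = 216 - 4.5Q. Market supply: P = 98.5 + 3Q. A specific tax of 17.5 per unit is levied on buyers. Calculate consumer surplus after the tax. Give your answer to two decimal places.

Without the tax, 216 - 4.5Q = 98.5 + 3Q so Q* = 15.6667 and P* = 145.5.
With the tax, buyers' net willingness to pay falls by 17.5: (216 - 17.5) - 4.5Q = 98.5 + 3Q, so Q_t = 13.3333. Buyers pay P_b = 156; sellers receive P_s = P_b - 17.5 = 138.5.
CS = (1/2)(Q_t)(216 - P_b) = (1/2)(13.3333)(60) = 400.

400.00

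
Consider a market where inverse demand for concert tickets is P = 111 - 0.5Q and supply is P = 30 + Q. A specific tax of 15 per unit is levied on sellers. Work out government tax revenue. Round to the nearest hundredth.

660.00

Without the tax, 111 - 0.5Q = 30 + Q so Q* = 54 and P* = 84.
A tax on sellers shifts supply up by 15: 111 - 0.5Q = 30 + Q + 15, so Q_t = 44. Buyers pay P_b = 89; sellers receive P_s = P_b - 15 = 74.
Revenue is the tax times quantity traded: 15 x 44 = 660.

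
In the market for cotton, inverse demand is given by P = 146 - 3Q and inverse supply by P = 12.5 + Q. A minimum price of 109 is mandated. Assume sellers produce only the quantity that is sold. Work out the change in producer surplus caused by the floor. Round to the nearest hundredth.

Free-market equilibrium: 146 - 3Q = 12.5 + Q gives Q* = 33.375, P* = 45.875.
At P = 109, buyers demand (146 - 109)/3 = 12.3333 while sellers would supply more, so the quantity traded is 12.3333 at price 109.
PS goes from (1/2)(33.375)(33.375) = 556.9453 to 1114.1111 (computed as (109 - 12.5)(12.3333) - (1/2)(1)(12.3333)^2), a change of 557.1658.

557.17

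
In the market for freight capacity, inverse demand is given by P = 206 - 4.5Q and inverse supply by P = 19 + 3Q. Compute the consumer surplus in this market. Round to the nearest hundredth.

1398.76

Setting demand equal to supply, 187 = 7.5Q, so Q* = 24.9333 and P* = 93.8.
CS is the area between the demand curve and P* from 0 to Q*: (1/2)(24.9333)(112.2) = 1398.76.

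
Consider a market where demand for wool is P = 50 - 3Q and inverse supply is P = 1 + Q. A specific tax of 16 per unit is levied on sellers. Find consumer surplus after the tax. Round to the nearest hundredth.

Without the tax, 50 - 3Q = 1 + Q so Q* = 12.25 and P* = 13.25.
With the tax, sellers need 16 more per unit: 50 - 3Q = 1 + Q + 16, so Q_t = 8.25. Buyers pay P_b = 25.25; sellers receive P_s = P_b - 16 = 9.25.
Consumer surplus is the triangle under demand above P_b: (1/2)(8.25)(50 - 25.25) = 102.0938.

102.09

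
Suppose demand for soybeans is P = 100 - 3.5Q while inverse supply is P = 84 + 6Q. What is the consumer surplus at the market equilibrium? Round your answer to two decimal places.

4.96

Set 100 - 3.5Q = 84 + 6Q, which gives 16 = 9.5Q, so Q* = 1.6842 and P* = 100 - 3.5(1.6842) = 94.1053.
Consumer surplus is the triangle under demand above P*: (1/2)(1.6842)(100 - 94.1053) = (1/2)(1.6842)(5.8947) = 4.964.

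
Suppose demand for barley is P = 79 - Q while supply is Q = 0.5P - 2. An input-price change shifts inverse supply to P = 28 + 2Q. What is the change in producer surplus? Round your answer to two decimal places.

-336.00

Rewriting supply in inverse form: P = 4 + 2Q.
Initial equilibrium: Q_0 = 25, P_0 = 54; CS_0 = (1/2)(25)(25) = 312.5, PS_0 = (1/2)(25)(50) = 625.
New equilibrium: 79 - Q = 28 + 2Q gives Q_1 = 17, P_1 = 62; CS_1 = 144.5, PS_1 = 289.
Change in producer surplus = 289 - 625 = -336.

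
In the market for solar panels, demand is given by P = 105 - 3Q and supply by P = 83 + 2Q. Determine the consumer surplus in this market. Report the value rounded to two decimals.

Setting demand equal to supply, 22 = 5Q, so Q* = 4.4 and P* = 91.8.
Consumer surplus is the triangle under demand above P*: (1/2)(4.4)(105 - 91.8) = (1/2)(4.4)(13.2) = 29.04.

29.04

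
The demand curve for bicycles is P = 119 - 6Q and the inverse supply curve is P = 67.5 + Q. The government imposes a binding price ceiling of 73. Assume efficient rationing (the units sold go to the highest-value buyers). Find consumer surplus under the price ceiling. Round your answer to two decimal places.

162.25

Free-market equilibrium: 119 - 6Q = 67.5 + Q gives Q* = 7.3571, P* = 74.8571.
At the ceiling price 73, quantity supplied is (73 - 67.5)/1 = 5.5; supply is the short side, so Q = 5.5 trades at P = 73.
The demand price at Q = 5.5 is 86. CS is the trapezoid between demand and 73 over [0, 5.5]: (1/2)[(119 - 73) + (86 - 73)](5.5) = 162.25.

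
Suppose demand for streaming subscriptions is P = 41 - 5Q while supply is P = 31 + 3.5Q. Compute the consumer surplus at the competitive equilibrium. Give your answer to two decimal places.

3.46

Set 41 - 5Q = 31 + 3.5Q, which gives 10 = 8.5Q, so Q* = 1.1765 and P* = 41 - 5(1.1765) = 35.1176.
Consumer surplus is the triangle under demand above P*: (1/2)(1.1765)(41 - 35.1176) = (1/2)(1.1765)(5.8824) = 3.4602.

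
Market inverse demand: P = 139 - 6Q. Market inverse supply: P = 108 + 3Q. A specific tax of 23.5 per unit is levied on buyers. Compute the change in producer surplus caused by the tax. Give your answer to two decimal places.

Pre-tax equilibrium: 139 - 6Q = 108 + 3Q gives Q* = 3.4444, P* = 118.3333.
With the tax, buyers' net willingness to pay falls by 23.5: (139 - 23.5) - 6Q = 108 + 3Q, so Q_t = 0.8333. Buyers pay P_b = 134; sellers receive P_s = P_b - 23.5 = 110.5.
PS falls from (1/2)(3.4444)(10.3333) = 17.7963 to (1/2)(0.8333)(2.5) = 1.0417, a change of -16.7546.

-16.75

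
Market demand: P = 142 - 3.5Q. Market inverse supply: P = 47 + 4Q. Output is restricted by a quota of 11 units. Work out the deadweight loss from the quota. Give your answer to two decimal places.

Unrestricted equilibrium: Q* = (142 - 47)/(3.5 + 4) = 12.6667.
At Q = 11 the demand price is 142 - 3.5(11) = 103.5 and the supply price is 47 + 4(11) = 91.
Deadweight loss is the triangle between the curves from 11 to 12.6667: (1/2)(103.5 - 91)(12.6667 - 11) = 10.4167.

10.42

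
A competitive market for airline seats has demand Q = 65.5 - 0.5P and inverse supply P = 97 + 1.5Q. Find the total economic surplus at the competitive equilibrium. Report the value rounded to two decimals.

165.14

Rewriting demand in inverse form: P = 131 - 2Q.
Set 131 - 2Q = 97 + 1.5Q, which gives 34 = 3.5Q, so Q* = 9.7143 and P* = 131 - 2(9.7143) = 111.5714.
Total surplus is the full triangle between the curves from 0 to Q*: (1/2)(9.7143)(131 - 97) = 165.1429.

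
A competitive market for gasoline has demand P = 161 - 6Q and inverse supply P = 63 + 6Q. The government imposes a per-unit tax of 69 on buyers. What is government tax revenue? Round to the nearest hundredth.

Pre-tax equilibrium: 161 - 6Q = 63 + 6Q gives Q* = 8.1667, P* = 112.
A tax on buyers shifts demand down by 69: (161 - 69) - 6Q = 63 + 6Q, so Q_t = 2.4167. Buyers pay P_b = 146.5; sellers receive P_s = P_b - 69 = 77.5.
Tax revenue = t x Q_t = 69 x 2.4167 = 166.75.

166.75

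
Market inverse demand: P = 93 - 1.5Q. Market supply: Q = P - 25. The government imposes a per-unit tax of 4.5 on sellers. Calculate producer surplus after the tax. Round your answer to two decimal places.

Rewriting supply in inverse form: P = 25 + Q.
Pre-tax equilibrium: 93 - 1.5Q = 25 + Q gives Q* = 27.2, P* = 52.2.
With the tax, sellers need 4.5 more per unit: 93 - 1.5Q = 25 + Q + 4.5, so Q_t = 25.4. Buyers pay P_b = 54.9; sellers receive P_s = P_b - 4.5 = 50.4.
Producer surplus is the triangle above supply below P_s: (1/2)(25.4)(50.4 - 25) = 322.58.

322.58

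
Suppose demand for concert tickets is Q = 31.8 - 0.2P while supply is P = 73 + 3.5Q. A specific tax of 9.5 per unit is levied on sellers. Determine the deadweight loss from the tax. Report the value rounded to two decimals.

Rewriting demand in inverse form: P = 159 - 5Q.
Without the tax, 159 - 5Q = 73 + 3.5Q so Q* = 10.1176 and P* = 108.4118.
With the tax, sellers need 9.5 more per unit: 159 - 5Q = 73 + 3.5Q + 9.5, so Q_t = 9. Buyers pay P_b = 114; sellers receive P_s = P_b - 9.5 = 104.5.
Deadweight loss is the triangle between the curves from Q_t to Q*: (1/2)(10.1176 - 9)(9.5) = 5.3088.

5.31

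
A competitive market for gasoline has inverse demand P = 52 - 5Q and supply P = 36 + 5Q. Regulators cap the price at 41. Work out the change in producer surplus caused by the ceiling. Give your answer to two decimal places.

Free-market equilibrium: 52 - 5Q = 36 + 5Q gives Q* = 1.6, P* = 44.
At P = 41, sellers supply (41 - 36)/5 = 1 while buyers want more, so the quantity traded is 1 at price 41.
PS goes from (1/2)(1.6)(8) = 6.4 to 2.5 (computed as (41 - 36)(1) - (1/2)(5)(1)^2), a change of -3.9.

-3.90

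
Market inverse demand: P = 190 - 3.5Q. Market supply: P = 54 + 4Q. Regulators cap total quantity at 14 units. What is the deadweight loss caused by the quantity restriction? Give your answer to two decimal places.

Unrestricted equilibrium: Q* = (190 - 54)/(3.5 + 4) = 18.1333.
At Q = 14 the demand price is 190 - 3.5(14) = 141 and the supply price is 54 + 4(14) = 110.
DWL = (1/2)(gap between curves at 14) x (Q* - 14) = (1/2)(31)(4.1333) = 64.0667.

64.07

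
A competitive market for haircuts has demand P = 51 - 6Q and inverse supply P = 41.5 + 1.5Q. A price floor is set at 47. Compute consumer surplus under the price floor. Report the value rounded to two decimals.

1.33

Free-market equilibrium: 51 - 6Q = 41.5 + 1.5Q gives Q* = 1.2667, P* = 43.4.
At the floor price 47, quantity demanded is (51 - 47)/6 = 0.6667; demand is the short side, so Q = 0.6667 trades at P = 47.
CS is the triangle under demand above 47: (1/2)(0.6667)(51 - 47) = 1.3333.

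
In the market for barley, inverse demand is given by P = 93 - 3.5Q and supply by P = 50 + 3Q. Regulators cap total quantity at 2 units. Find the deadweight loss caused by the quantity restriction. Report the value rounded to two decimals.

Without the quota, 93 - 3.5Q = 50 + 3Q gives Q* = 6.6154.
At Q = 2 the demand price is 93 - 3.5(2) = 86 and the supply price is 50 + 3(2) = 56.
DWL = (1/2)(gap between curves at 2) x (Q* - 2) = (1/2)(30)(4.6154) = 69.2308.

69.23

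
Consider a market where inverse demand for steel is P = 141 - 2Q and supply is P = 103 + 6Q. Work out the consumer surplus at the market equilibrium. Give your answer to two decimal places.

Equilibrium: 141 - 2Q = 103 + 6Q, so Q* = 4.75 and P* = 131.5.
The demand choke price is 141, so CS = (1/2)(Q*)(141 - P*) = (1/2)(4.75)(9.5) = 22.5625.

22.56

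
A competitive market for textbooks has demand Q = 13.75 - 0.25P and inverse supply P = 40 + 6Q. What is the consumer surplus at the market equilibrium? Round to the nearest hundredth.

4.50

Rewriting demand in inverse form: P = 55 - 4Q.
Set 55 - 4Q = 40 + 6Q, which gives 15 = 10Q, so Q* = 1.5 and P* = 55 - 4(1.5) = 49.
Consumer surplus is the triangle under demand above P*: (1/2)(1.5)(55 - 49) = (1/2)(1.5)(6) = 4.5.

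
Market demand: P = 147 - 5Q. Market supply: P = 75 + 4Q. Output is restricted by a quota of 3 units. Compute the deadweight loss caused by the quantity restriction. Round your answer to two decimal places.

112.50

Without the quota, 147 - 5Q = 75 + 4Q gives Q* = 8.
At Q = 3 the demand price is 147 - 5(3) = 132 and the supply price is 75 + 4(3) = 87.
DWL = (1/2)(gap between curves at 3) x (Q* - 3) = (1/2)(45)(5) = 112.5.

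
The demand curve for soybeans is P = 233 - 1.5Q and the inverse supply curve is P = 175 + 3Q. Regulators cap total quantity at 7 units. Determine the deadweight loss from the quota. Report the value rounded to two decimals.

Without the quota, 233 - 1.5Q = 175 + 3Q gives Q* = 12.8889.
At Q = 7 the demand price is 233 - 1.5(7) = 222.5 and the supply price is 175 + 3(7) = 196.
DWL = (1/2)(gap between curves at 7) x (Q* - 7) = (1/2)(26.5)(5.8889) = 78.0278.

78.03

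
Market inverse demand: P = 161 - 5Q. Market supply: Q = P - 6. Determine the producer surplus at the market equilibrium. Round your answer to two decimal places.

Rewriting supply in inverse form: P = 6 + Q.
Setting demand equal to supply, 155 = 6Q, so Q* = 25.8333 and P* = 31.8333.
PS is the area between P* and the supply curve from 0 to Q*: (1/2)(25.8333)(25.8333) = 333.6806.

333.68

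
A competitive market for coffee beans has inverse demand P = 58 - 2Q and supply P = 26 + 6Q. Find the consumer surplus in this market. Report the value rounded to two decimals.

Equilibrium: 58 - 2Q = 26 + 6Q, so Q* = 4 and P* = 50.
Consumer surplus is the triangle under demand above P*: (1/2)(4)(58 - 50) = (1/2)(4)(8) = 16.

16.00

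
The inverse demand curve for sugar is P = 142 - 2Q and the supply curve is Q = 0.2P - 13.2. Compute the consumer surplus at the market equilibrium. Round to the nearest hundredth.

Rewriting supply in inverse form: P = 66 + 5Q.
Setting demand equal to supply, 76 = 7Q, so Q* = 10.8571 and P* = 120.2857.
CS is the area between the demand curve and P* from 0 to Q*: (1/2)(10.8571)(21.7143) = 117.8776.

117.88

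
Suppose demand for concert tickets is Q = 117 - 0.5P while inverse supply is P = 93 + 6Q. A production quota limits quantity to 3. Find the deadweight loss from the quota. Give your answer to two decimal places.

Rewriting demand in inverse form: P = 234 - 2Q.
Without the quota, 234 - 2Q = 93 + 6Q gives Q* = 17.625.
At Q = 3 the demand price is 234 - 2(3) = 228 and the supply price is 93 + 6(3) = 111.
Deadweight loss is the triangle between the curves from 3 to 17.625: (1/2)(228 - 111)(17.625 - 3) = 855.5625.

855.56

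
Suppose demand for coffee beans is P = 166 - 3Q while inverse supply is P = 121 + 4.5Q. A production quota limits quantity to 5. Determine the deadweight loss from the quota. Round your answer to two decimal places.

3.75

Without the quota, 166 - 3Q = 121 + 4.5Q gives Q* = 6.
At Q = 5 the demand price is 166 - 3(5) = 151 and the supply price is 121 + 4.5(5) = 143.5.
DWL = (1/2)(gap between curves at 5) x (Q* - 5) = (1/2)(7.5)(1) = 3.75.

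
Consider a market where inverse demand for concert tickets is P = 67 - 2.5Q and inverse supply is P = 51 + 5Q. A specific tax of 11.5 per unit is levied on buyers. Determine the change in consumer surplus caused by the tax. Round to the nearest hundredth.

-5.24

Without the tax, 67 - 2.5Q = 51 + 5Q so Q* = 2.1333 and P* = 61.6667.
With the tax, buyers' net willingness to pay falls by 11.5: (67 - 11.5) - 2.5Q = 51 + 5Q, so Q_t = 0.6. Buyers pay P_b = 65.5; sellers receive P_s = P_b - 11.5 = 54.
CS falls from (1/2)(2.1333)(5.3333) = 5.6889 to (1/2)(0.6)(1.5) = 0.45, a change of -5.2389.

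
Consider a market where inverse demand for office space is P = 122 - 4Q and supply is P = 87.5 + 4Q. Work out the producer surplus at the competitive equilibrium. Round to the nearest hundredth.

37.20

Set 122 - 4Q = 87.5 + 4Q, which gives 34.5 = 8Q, so Q* = 4.3125 and P* = 122 - 4(4.3125) = 104.75.
PS is the area between P* and the supply curve from 0 to Q*: (1/2)(4.3125)(17.25) = 37.1953.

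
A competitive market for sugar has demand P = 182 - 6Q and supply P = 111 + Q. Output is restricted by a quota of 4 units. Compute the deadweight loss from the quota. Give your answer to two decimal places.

Without the quota, 182 - 6Q = 111 + Q gives Q* = 10.1429.
At Q = 4 the demand price is 182 - 6(4) = 158 and the supply price is 111 + (4) = 115.
Deadweight loss is the triangle between the curves from 4 to 10.1429: (1/2)(158 - 115)(10.1429 - 4) = 132.0714.

132.07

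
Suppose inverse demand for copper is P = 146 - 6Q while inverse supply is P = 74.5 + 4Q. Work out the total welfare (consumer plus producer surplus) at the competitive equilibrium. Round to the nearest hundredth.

255.61

Equilibrium: 146 - 6Q = 74.5 + 4Q, so Q* = 7.15 and P* = 103.1.
CS = (1/2)(7.15)(42.9) = 153.3675 and PS = (1/2)(7.15)(28.6) = 102.245, so total surplus = 255.6125.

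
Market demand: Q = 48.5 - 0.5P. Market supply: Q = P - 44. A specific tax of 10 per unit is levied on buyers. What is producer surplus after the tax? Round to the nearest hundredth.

Rewriting demand in inverse form: P = 97 - 2Q.
Rewriting supply in inverse form: P = 44 + Q.
Pre-tax equilibrium: 97 - 2Q = 44 + Q gives Q* = 17.6667, P* = 61.6667.
With the tax, buyers' net willingness to pay falls by 10: (97 - 10) - 2Q = 44 + Q, so Q_t = 14.3333. Buyers pay P_b = 68.3333; sellers receive P_s = P_b - 10 = 58.3333.
PS = (1/2)(Q_t)(P_s - 44) = (1/2)(14.3333)(14.3333) = 102.7222.

102.72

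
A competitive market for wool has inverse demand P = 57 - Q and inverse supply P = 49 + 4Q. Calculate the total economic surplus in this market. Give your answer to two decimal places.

6.40

Equilibrium: 57 - Q = 49 + 4Q, so Q* = 1.6 and P* = 55.4.
Total surplus is the full triangle between the curves from 0 to Q*: (1/2)(1.6)(57 - 49) = 6.4.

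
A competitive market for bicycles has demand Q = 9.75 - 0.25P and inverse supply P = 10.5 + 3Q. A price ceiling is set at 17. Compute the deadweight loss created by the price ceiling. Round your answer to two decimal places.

Rewriting demand in inverse form: P = 39 - 4Q.
Free-market equilibrium: 39 - 4Q = 10.5 + 3Q gives Q* = 4.0714, P* = 22.7143.
At the ceiling price 17, quantity supplied is (17 - 10.5)/3 = 2.1667; supply is the short side, so Q = 2.1667 trades at P = 17.
The lost-trades triangle has base Q* - 2.1667 = 1.9048 and height equal to the gap between the curves at Q = 2.1667, which is 30.3333 - 17 = 13.3333. DWL = (1/2)(1.9048)(13.3333) = 12.6984.

12.70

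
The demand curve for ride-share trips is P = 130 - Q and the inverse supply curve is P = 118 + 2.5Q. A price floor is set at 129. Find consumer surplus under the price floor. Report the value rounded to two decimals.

Without the control, 130 - Q = 118 + 2.5Q so Q* = 3.4286 and P* = 126.5714.
At the floor price 129, quantity demanded is (130 - 129)/1 = 1; demand is the short side, so Q = 1 trades at P = 129.
CS is the triangle under demand above 129: (1/2)(1)(130 - 129) = 0.5.

0.50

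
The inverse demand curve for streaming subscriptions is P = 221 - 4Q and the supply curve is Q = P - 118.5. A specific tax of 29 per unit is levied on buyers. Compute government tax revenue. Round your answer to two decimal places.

426.30

Rewriting supply in inverse form: P = 118.5 + Q.
Without the tax, 221 - 4Q = 118.5 + Q so Q* = 20.5 and P* = 139.
With the tax, buyers' net willingness to pay falls by 29: (221 - 29) - 4Q = 118.5 + Q, so Q_t = 14.7. Buyers pay P_b = 162.2; sellers receive P_s = P_b - 29 = 133.2.
Revenue is the tax times quantity traded: 29 x 14.7 = 426.3.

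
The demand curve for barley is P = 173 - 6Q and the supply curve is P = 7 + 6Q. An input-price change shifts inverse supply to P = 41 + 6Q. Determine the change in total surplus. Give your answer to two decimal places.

Initial equilibrium: Q_0 = 13.8333, P_0 = 90; CS_0 = (1/2)(13.8333)(83) = 574.0833, PS_0 = (1/2)(13.8333)(83) = 574.0833.
New equilibrium: 173 - 6Q = 41 + 6Q gives Q_1 = 11, P_1 = 107; CS_1 = 363, PS_1 = 363.
Change in total surplus = (363 + 363) - (574.0833 + 574.0833) = -422.1667.

-422.17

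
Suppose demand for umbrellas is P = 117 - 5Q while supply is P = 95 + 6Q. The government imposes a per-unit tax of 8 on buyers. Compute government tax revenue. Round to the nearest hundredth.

10.18

Pre-tax equilibrium: 117 - 5Q = 95 + 6Q gives Q* = 2, P* = 107.
A tax on buyers shifts demand down by 8: (117 - 8) - 5Q = 95 + 6Q, so Q_t = 1.2727. Buyers pay P_b = 110.6364; sellers receive P_s = P_b - 8 = 102.6364.
Tax revenue = t x Q_t = 8 x 1.2727 = 10.1818.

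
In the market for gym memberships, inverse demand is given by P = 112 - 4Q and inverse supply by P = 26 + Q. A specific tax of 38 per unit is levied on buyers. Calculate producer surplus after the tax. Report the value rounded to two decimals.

46.08

Without the tax, 112 - 4Q = 26 + Q so Q* = 17.2 and P* = 43.2.
A tax on buyers shifts demand down by 38: (112 - 38) - 4Q = 26 + Q, so Q_t = 9.6. Buyers pay P_b = 73.6; sellers receive P_s = P_b - 38 = 35.6.
Producer surplus is the triangle above supply below P_s: (1/2)(9.6)(35.6 - 26) = 46.08.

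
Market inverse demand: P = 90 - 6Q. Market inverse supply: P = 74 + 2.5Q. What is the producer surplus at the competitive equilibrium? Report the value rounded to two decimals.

4.43

Equilibrium: 90 - 6Q = 74 + 2.5Q, so Q* = 1.8824 and P* = 78.7059.
PS is the area between P* and the supply curve from 0 to Q*: (1/2)(1.8824)(4.7059) = 4.4291.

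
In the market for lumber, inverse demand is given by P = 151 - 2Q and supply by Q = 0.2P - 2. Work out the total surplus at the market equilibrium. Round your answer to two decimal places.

1420.07

Rewriting supply in inverse form: P = 10 + 5Q.
Setting demand equal to supply, 141 = 7Q, so Q* = 20.1429 and P* = 110.7143.
Total surplus is the full triangle between the curves from 0 to Q*: (1/2)(20.1429)(151 - 10) = 1420.0714.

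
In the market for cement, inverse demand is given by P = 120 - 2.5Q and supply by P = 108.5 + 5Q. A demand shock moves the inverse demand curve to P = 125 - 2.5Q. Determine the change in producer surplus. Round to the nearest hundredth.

Initial equilibrium: Q_0 = 1.5333, P_0 = 116.1667; CS_0 = (1/2)(1.5333)(3.8333) = 2.9389, PS_0 = (1/2)(1.5333)(7.6667) = 5.8778.
New equilibrium: 125 - 2.5Q = 108.5 + 5Q gives Q_1 = 2.2, P_1 = 119.5; CS_1 = 6.05, PS_1 = 12.1.
Change in producer surplus = 12.1 - 5.8778 = 6.2222.

6.22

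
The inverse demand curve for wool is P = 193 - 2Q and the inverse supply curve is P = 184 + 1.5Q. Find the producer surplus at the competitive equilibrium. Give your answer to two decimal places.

Equilibrium: 193 - 2Q = 184 + 1.5Q, so Q* = 2.5714 and P* = 187.8571.
PS is the area between P* and the supply curve from 0 to Q*: (1/2)(2.5714)(3.8571) = 4.9592.

4.96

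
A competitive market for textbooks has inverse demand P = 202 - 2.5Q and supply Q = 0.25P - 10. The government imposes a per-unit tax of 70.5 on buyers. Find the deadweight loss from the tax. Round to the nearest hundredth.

Rewriting supply in inverse form: P = 40 + 4Q.
Pre-tax equilibrium: 202 - 2.5Q = 40 + 4Q gives Q* = 24.9231, P* = 139.6923.
A tax on buyers shifts demand down by 70.5: (202 - 70.5) - 2.5Q = 40 + 4Q, so Q_t = 14.0769. Buyers pay P_b = 166.8077; sellers receive P_s = P_b - 70.5 = 96.3077.
Deadweight loss is the triangle between the curves from Q_t to Q*: (1/2)(24.9231 - 14.0769)(70.5) = 382.3269.

382.33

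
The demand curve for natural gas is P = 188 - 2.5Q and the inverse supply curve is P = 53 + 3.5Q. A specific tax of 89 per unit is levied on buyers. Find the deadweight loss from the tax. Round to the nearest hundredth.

660.08

Without the tax, 188 - 2.5Q = 53 + 3.5Q so Q* = 22.5 and P* = 131.75.
A tax on buyers shifts demand down by 89: (188 - 89) - 2.5Q = 53 + 3.5Q, so Q_t = 7.6667. Buyers pay P_b = 168.8333; sellers receive P_s = P_b - 89 = 79.8333.
Deadweight loss is the triangle between the curves from Q_t to Q*: (1/2)(22.5 - 7.6667)(89) = 660.0833.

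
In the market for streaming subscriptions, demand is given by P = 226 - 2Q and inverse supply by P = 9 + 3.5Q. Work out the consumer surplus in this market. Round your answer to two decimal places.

1556.66

Set 226 - 2Q = 9 + 3.5Q, which gives 217 = 5.5Q, so Q* = 39.4545 and P* = 226 - 2(39.4545) = 147.0909.
Consumer surplus is the triangle under demand above P*: (1/2)(39.4545)(226 - 147.0909) = (1/2)(39.4545)(78.9091) = 1556.6612.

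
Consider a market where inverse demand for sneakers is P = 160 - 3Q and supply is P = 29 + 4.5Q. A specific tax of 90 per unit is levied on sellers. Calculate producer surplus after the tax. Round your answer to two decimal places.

Pre-tax equilibrium: 160 - 3Q = 29 + 4.5Q gives Q* = 17.4667, P* = 107.6.
A tax on sellers shifts supply up by 90: 160 - 3Q = 29 + 4.5Q + 90, so Q_t = 5.4667. Buyers pay P_b = 143.6; sellers receive P_s = P_b - 90 = 53.6.
PS = (1/2)(Q_t)(P_s - 29) = (1/2)(5.4667)(24.6) = 67.24.

67.24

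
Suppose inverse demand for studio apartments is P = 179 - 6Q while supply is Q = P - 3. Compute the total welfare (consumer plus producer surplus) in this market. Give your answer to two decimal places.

2212.57

Rewriting supply in inverse form: P = 3 + Q.
Equilibrium: 179 - 6Q = 3 + Q, so Q* = 25.1429 and P* = 28.1429.
CS = (1/2)(25.1429)(150.8571) = 1896.4898 and PS = (1/2)(25.1429)(25.1429) = 316.0816, so total surplus = 2212.5714.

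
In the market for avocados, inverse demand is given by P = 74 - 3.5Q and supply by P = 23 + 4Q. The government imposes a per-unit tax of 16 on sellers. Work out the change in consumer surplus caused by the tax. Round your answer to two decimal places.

-42.81

Without the tax, 74 - 3.5Q = 23 + 4Q so Q* = 6.8 and P* = 50.2.
With the tax, sellers need 16 more per unit: 74 - 3.5Q = 23 + 4Q + 16, so Q_t = 4.6667. Buyers pay P_b = 57.6667; sellers receive P_s = P_b - 16 = 41.6667.
CS falls from (1/2)(6.8)(23.8) = 80.92 to (1/2)(4.6667)(16.3333) = 38.1111, a change of -42.8089.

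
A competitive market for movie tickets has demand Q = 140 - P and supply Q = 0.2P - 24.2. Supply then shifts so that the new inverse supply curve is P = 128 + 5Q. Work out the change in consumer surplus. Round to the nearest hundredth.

-3.01

Rewriting demand in inverse form: P = 140 - Q.
Rewriting supply in inverse form: P = 121 + 5Q.
Initial equilibrium: Q_0 = 3.1667, P_0 = 136.8333; CS_0 = (1/2)(3.1667)(3.1667) = 5.0139, PS_0 = (1/2)(3.1667)(15.8333) = 25.0694.
New equilibrium: 140 - Q = 128 + 5Q gives Q_1 = 2, P_1 = 138; CS_1 = 2, PS_1 = 10.
Change in consumer surplus = 2 - 5.0139 = -3.0139.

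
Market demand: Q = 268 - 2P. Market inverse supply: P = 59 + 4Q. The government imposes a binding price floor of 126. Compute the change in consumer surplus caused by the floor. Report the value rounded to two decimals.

Rewriting demand in inverse form: P = 134 - 0.5Q.
Without the control, 134 - 0.5Q = 59 + 4Q so Q* = 16.6667 and P* = 125.6667.
At P = 126, buyers demand (134 - 126)/0.5 = 16 while sellers would supply more, so the quantity traded is 16 at price 126.
CS goes from (1/2)(16.6667)(8.3333) = 69.4444 to 64 (computed as (134 - 126)(16) - (1/2)(0.5)(16)^2), a change of -5.4444.

-5.44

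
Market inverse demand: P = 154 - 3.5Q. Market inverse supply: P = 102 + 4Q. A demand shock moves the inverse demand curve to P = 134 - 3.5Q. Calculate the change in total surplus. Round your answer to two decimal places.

-112.00

Initial equilibrium: Q_0 = 6.9333, P_0 = 129.7333; CS_0 = (1/2)(6.9333)(24.2667) = 84.1244, PS_0 = (1/2)(6.9333)(27.7333) = 96.1422.
New equilibrium: 134 - 3.5Q = 102 + 4Q gives Q_1 = 4.2667, P_1 = 119.0667; CS_1 = 31.8578, PS_1 = 36.4089.
Change in total surplus = (31.8578 + 36.4089) - (84.1244 + 96.1422) = -112.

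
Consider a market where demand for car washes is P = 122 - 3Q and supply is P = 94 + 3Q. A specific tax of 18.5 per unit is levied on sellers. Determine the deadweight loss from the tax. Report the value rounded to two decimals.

Pre-tax equilibrium: 122 - 3Q = 94 + 3Q gives Q* = 4.6667, P* = 108.
A tax on sellers shifts supply up by 18.5: 122 - 3Q = 94 + 3Q + 18.5, so Q_t = 1.5833. Buyers pay P_b = 117.25; sellers receive P_s = P_b - 18.5 = 98.75.
Deadweight loss is the triangle between the curves from Q_t to Q*: (1/2)(4.6667 - 1.5833)(18.5) = 28.5208.

28.52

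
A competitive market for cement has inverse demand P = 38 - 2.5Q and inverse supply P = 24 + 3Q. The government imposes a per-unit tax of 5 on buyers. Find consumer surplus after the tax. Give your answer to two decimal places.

3.35

Without the tax, 38 - 2.5Q = 24 + 3Q so Q* = 2.5455 and P* = 31.6364.
A tax on buyers shifts demand down by 5: (38 - 5) - 2.5Q = 24 + 3Q, so Q_t = 1.6364. Buyers pay P_b = 33.9091; sellers receive P_s = P_b - 5 = 28.9091.
CS = (1/2)(Q_t)(38 - P_b) = (1/2)(1.6364)(4.0909) = 3.3471.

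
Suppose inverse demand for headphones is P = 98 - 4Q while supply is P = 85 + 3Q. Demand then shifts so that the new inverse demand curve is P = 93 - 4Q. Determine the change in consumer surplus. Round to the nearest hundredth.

Initial equilibrium: Q_0 = 1.8571, P_0 = 90.5714; CS_0 = (1/2)(1.8571)(7.4286) = 6.898, PS_0 = (1/2)(1.8571)(5.5714) = 5.1735.
New equilibrium: 93 - 4Q = 85 + 3Q gives Q_1 = 1.1429, P_1 = 88.4286; CS_1 = 2.6122, PS_1 = 1.9592.
Change in consumer surplus = 2.6122 - 6.898 = -4.2857.

-4.29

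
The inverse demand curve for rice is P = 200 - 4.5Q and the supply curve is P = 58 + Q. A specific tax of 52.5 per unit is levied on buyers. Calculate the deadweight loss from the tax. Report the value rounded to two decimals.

Without the tax, 200 - 4.5Q = 58 + Q so Q* = 25.8182 and P* = 83.8182.
With the tax, buyers' net willingness to pay falls by 52.5: (200 - 52.5) - 4.5Q = 58 + Q, so Q_t = 16.2727. Buyers pay P_b = 126.7727; sellers receive P_s = P_b - 52.5 = 74.2727.
The welfare triangle lost has base Q* - Q_t = 9.5455 and height t = 52.5, so DWL = (1/2)(9.5455)(52.5) = 250.5682.

250.57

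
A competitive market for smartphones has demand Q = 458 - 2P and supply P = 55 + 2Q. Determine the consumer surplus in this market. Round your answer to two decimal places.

Rewriting demand in inverse form: P = 229 - 0.5Q.
Equilibrium: 229 - 0.5Q = 55 + 2Q, so Q* = 69.6 and P* = 194.2.
The demand choke price is 229, so CS = (1/2)(Q*)(229 - P*) = (1/2)(69.6)(34.8) = 1211.04.

1211.04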